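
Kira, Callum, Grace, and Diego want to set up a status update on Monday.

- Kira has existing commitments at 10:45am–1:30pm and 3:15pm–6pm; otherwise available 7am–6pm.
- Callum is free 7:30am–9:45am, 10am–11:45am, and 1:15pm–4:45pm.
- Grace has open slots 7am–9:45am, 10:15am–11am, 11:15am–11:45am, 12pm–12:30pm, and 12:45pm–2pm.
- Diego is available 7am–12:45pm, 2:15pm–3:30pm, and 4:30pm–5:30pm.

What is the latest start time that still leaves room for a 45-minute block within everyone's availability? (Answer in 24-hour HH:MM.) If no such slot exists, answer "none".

Kira free within 07:00–18:00: 07:00–10:45, 13:30–15:15.
Kira ∩ Callum: 07:30–09:45, 10:00–10:45, 13:30–15:15.
Kira ∩ Callum ∩ Grace: 07:30–09:45, 10:15–10:45, 13:30–14:00.
Kira ∩ Callum ∩ Grace ∩ Diego: 07:30–09:45, 10:15–10:45.
Windows ≥ 45 min: 07:30–09:45.
Latest start in the last window 07:30–09:45 is 09:45 − 45 min = 09:00.

09:00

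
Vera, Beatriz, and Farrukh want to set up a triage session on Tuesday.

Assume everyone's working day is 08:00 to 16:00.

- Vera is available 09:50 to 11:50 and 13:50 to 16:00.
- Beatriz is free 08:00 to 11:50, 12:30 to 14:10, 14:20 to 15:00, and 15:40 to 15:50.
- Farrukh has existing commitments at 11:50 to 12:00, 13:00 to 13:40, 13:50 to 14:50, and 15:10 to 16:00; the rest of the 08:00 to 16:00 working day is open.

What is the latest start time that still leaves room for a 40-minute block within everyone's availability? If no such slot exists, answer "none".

Farrukh free within 08:00–16:00: 08:00–11:50, 12:00–13:00, 13:40–13:50, 14:50–15:10.
Vera ∩ Beatriz: 09:50–11:50, 13:50–14:10, 14:20–15:00, 15:40–15:50.
Vera ∩ Beatriz ∩ Farrukh: 09:50–11:50, 14:50–15:00.
Windows ≥ 40 min: 09:50–11:50.
Latest start in the last window 09:50–11:50 is 11:50 − 40 min = 11:10.

11:10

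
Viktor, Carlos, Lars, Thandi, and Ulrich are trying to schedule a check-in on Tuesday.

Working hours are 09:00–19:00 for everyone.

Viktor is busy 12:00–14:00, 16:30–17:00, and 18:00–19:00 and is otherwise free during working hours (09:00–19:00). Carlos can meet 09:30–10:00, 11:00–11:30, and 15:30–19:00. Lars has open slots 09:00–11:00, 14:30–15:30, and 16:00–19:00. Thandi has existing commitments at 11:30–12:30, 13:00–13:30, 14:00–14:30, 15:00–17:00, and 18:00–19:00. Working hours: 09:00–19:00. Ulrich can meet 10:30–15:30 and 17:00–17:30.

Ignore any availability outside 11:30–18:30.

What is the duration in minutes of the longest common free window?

Viktor free within 09:00–19:00: 09:00–12:00, 14:00–16:30, 17:00–18:00.
Thandi free within 09:00–19:00: 09:00–11:30, 12:30–13:00, 13:30–14:00, 14:30–15:00, 17:00–18:00.
Viktor ∩ Carlos: 09:30–10:00, 11:00–11:30, 15:30–16:30, 17:00–18:00.
Viktor ∩ Carlos ∩ Lars: 09:30–10:00, 16:00–16:30, 17:00–18:00.
Viktor ∩ Carlos ∩ Lars ∩ Thandi: 09:30–10:00, 17:00–18:00.
Viktor ∩ Carlos ∩ Lars ∩ Thandi ∩ Ulrich: 17:00–17:30.
Restricted to 11:30–18:30: 17:00–17:30.
Single common window of 30 minutes.

30 minutes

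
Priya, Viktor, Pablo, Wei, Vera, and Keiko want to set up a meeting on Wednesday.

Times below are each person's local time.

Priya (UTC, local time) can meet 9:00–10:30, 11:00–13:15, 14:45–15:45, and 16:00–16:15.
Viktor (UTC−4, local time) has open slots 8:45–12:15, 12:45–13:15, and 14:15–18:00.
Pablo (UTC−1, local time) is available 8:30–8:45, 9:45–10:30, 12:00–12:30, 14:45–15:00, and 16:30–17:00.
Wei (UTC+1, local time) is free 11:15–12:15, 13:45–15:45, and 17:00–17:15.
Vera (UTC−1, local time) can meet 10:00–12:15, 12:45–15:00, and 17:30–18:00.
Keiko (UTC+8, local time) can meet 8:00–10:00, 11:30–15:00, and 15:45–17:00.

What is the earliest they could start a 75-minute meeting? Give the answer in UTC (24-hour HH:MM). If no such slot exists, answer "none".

Priya → UTC: 09:00–10:30, 11:00–13:15, 14:45–15:45, 16:00–16:15.
Viktor → UTC: 12:45–16:15, 16:45–17:15, 18:15–22:00.
Pablo → UTC: 09:30–09:45, 10:45–11:30, 13:00–13:30, 15:45–16:00, 17:30–18:00.
Wei → UTC: 10:15–11:15, 12:45–14:45, 16:00–16:15.
Vera → UTC: 11:00–13:15, 13:45–16:00, 18:30–19:00.
Keiko → UTC: 00:00–02:00, 03:30–07:00, 07:45–09:00.
Priya ∩ Viktor: 12:45–13:15, 14:45–15:45, 16:00–16:15.
Priya ∩ Viktor ∩ Pablo: 13:00–13:15.
Priya ∩ Viktor ∩ Pablo ∩ Wei: 13:00–13:15.
Priya ∩ Viktor ∩ Pablo ∩ Wei ∩ Vera: 13:00–13:15.
Priya ∩ Viktor ∩ Pablo ∩ Wei ∩ Vera ∩ Keiko: (none).
Windows ≥ 75 min: (none).

none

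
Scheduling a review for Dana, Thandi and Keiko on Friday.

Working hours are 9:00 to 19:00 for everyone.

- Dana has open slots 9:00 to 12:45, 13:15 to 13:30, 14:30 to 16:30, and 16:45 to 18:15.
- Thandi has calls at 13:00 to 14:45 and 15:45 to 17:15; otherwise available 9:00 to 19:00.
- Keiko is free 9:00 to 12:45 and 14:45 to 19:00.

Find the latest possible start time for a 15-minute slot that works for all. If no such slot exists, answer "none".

18:00

Thandi free within 09:00–19:00: 09:00–13:00, 14:45–15:45, 17:15–19:00.
Dana ∩ Thandi: 09:00–12:45, 14:45–15:45, 17:15–18:15.
Dana ∩ Thandi ∩ Keiko: 09:00–12:45, 14:45–15:45, 17:15–18:15.
Windows ≥ 15 min: 09:00–12:45, 14:45–15:45, 17:15–18:15.
Latest start in the last window 17:15–18:15 is 18:15 − 15 min = 18:00.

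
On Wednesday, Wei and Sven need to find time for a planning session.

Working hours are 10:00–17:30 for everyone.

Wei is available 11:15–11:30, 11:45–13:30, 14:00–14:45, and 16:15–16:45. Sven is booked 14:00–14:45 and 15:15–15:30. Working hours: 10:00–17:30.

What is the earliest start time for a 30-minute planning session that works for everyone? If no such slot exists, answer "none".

Sven free within 10:00–17:30: 10:00–14:00, 14:45–15:15, 15:30–17:30.
Wei ∩ Sven: 11:15–11:30, 11:45–13:30, 16:15–16:45.
Windows ≥ 30 min: 11:45–13:30, 16:15–16:45.
Earliest such window starts at 11:45.

11:45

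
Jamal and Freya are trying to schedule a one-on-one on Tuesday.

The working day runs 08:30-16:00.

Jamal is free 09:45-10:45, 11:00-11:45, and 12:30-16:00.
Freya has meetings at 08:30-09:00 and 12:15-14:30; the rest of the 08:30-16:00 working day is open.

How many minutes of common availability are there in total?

195 minutes

Freya free within 08:30–16:00: 09:00–12:15, 14:30–16:00.
Jamal ∩ Freya: 09:45–10:45, 11:00–11:45, 14:30–16:00.
Total common minutes: 60 + 45 + 90 = 195.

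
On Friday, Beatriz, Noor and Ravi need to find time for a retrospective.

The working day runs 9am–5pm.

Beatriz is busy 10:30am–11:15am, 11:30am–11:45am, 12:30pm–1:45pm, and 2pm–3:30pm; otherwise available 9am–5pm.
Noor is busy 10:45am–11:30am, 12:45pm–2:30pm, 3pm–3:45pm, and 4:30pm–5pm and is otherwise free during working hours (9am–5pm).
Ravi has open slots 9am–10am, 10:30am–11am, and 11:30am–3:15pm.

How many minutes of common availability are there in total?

105 minutes

Beatriz free within 09:00–17:00: 09:00–10:30, 11:15–11:30, 11:45–12:30, 13:45–14:00, 15:30–17:00.
Noor free within 09:00–17:00: 09:00–10:45, 11:30–12:45, 14:30–15:00, 15:45–16:30.
Beatriz ∩ Noor: 09:00–10:30, 11:45–12:30, 15:45–16:30.
Beatriz ∩ Noor ∩ Ravi: 09:00–10:00, 11:45–12:30.
Total common minutes: 60 + 45 = 105.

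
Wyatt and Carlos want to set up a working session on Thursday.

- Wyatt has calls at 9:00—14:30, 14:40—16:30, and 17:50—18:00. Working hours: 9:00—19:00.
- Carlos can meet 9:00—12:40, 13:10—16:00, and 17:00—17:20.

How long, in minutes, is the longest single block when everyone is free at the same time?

Wyatt free within 09:00–19:00: 14:30–14:40, 16:30–17:50, 18:00–19:00.
Wyatt ∩ Carlos: 14:30–14:40, 17:00–17:20.
Common window lengths: 10, 20 min; longest is 20.

20 minutes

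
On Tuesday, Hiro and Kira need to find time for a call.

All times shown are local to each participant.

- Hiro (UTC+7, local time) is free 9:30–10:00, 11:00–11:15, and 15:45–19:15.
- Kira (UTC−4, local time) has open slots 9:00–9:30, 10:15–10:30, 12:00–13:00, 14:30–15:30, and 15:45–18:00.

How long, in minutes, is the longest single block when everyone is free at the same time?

0 minutes

Hiro → UTC: 02:30–03:00, 04:00–04:15, 08:45–12:15.
Kira → UTC: 13:00–13:30, 14:15–14:30, 16:00–17:00, 18:30–19:30, 19:45–22:00.
Hiro ∩ Kira: (none).
No common window.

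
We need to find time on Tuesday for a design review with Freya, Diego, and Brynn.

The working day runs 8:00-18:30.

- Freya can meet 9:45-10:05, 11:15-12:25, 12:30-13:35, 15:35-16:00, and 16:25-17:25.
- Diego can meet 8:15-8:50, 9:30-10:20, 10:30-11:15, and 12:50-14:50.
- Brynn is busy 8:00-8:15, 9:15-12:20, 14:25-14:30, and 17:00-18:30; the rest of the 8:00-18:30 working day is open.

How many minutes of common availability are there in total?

Brynn free within 08:00–18:30: 08:15–09:15, 12:20–14:25, 14:30–17:00.
Freya ∩ Diego: 09:45–10:05, 12:50–13:35.
Freya ∩ Diego ∩ Brynn: 12:50–13:35.
Total common minutes: 45.

45 minutes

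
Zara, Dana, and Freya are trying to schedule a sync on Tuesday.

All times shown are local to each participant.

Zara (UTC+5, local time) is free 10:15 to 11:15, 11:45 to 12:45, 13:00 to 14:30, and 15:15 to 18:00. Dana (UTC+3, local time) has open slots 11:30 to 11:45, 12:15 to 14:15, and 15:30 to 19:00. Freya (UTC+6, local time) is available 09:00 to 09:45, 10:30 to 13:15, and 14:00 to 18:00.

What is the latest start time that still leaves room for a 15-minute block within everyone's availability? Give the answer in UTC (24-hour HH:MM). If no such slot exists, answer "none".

Zara → UTC: 05:15–06:15, 06:45–07:45, 08:00–09:30, 10:15–13:00.
Dana → UTC: 08:30–08:45, 09:15–11:15, 12:30–16:00.
Freya → UTC: 03:00–03:45, 04:30–07:15, 08:00–12:00.
Zara ∩ Dana: 08:30–08:45, 09:15–09:30, 10:15–11:15, 12:30–13:00.
Zara ∩ Dana ∩ Freya: 08:30–08:45, 09:15–09:30, 10:15–11:15.
Windows ≥ 15 min: 08:30–08:45, 09:15–09:30, 10:15–11:15.
Latest start in the last window 10:15–11:15 is 11:15 − 15 min = 11:00.

11:00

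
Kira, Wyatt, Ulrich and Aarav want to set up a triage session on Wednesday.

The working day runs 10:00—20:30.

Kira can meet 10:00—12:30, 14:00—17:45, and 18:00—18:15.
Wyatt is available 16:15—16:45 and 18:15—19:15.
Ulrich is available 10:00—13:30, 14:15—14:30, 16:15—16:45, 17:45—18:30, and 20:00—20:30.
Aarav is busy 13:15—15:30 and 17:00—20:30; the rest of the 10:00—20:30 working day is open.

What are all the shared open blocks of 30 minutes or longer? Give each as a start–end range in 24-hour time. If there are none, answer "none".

16:15–16:45

Aarav free within 10:00–20:30: 10:00–13:15, 15:30–17:00.
Kira ∩ Wyatt: 16:15–16:45.
Kira ∩ Wyatt ∩ Ulrich: 16:15–16:45.
Kira ∩ Wyatt ∩ Ulrich ∩ Aarav: 16:15–16:45.
Windows ≥ 30 min: 16:15–16:45.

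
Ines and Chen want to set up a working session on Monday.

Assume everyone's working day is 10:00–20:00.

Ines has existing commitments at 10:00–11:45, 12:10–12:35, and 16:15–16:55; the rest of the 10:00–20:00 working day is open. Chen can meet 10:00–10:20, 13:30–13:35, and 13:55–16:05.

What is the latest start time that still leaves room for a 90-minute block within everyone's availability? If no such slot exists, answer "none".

14:35

Ines free within 10:00–20:00: 11:45–12:10, 12:35–16:15, 16:55–20:00.
Ines ∩ Chen: 13:30–13:35, 13:55–16:05.
Windows ≥ 90 min: 13:55–16:05.
Latest start in the last window 13:55–16:05 is 16:05 − 90 min = 14:35.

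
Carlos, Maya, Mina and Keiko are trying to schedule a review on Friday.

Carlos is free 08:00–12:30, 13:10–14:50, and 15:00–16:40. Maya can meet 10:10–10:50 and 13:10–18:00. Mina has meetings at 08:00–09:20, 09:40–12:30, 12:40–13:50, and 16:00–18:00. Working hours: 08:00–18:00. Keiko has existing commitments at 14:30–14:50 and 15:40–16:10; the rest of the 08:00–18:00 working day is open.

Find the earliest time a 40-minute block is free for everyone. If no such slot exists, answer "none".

Mina free within 08:00–18:00: 09:20–09:40, 12:30–12:40, 13:50–16:00.
Keiko free within 08:00–18:00: 08:00–14:30, 14:50–15:40, 16:10–18:00.
Carlos ∩ Maya: 10:10–10:50, 13:10–14:50, 15:00–16:40.
Carlos ∩ Maya ∩ Mina: 13:50–14:50, 15:00–16:00.
Carlos ∩ Maya ∩ Mina ∩ Keiko: 13:50–14:30, 15:00–15:40.
Windows ≥ 40 min: 13:50–14:30, 15:00–15:40.
Earliest such window starts at 13:50.

13:50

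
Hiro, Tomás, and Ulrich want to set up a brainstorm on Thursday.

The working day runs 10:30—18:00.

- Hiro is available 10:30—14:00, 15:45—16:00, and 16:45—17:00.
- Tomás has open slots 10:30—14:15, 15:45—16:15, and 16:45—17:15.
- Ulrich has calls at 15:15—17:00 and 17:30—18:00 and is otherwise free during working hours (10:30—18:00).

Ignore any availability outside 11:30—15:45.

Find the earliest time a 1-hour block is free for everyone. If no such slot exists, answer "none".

Ulrich free within 10:30–18:00: 10:30–15:15, 17:00–17:30.
Hiro ∩ Tomás: 10:30–14:00, 15:45–16:00, 16:45–17:00.
Hiro ∩ Tomás ∩ Ulrich: 10:30–14:00.
Restricted to 11:30–15:45: 11:30–14:00.
Windows ≥ 60 min: 11:30–14:00.
Earliest such window starts at 11:30.

11:30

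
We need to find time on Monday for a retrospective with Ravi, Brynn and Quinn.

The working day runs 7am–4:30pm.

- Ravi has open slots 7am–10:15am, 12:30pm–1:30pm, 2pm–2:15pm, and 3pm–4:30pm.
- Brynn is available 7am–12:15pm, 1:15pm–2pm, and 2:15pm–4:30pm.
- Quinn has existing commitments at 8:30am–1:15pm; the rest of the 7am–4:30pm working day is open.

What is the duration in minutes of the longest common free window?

Quinn free within 07:00–16:30: 07:00–08:30, 13:15–16:30.
Ravi ∩ Brynn: 07:00–10:15, 13:15–13:30, 15:00–16:30.
Ravi ∩ Brynn ∩ Quinn: 07:00–08:30, 13:15–13:30, 15:00–16:30.
Common window lengths: 90, 15, 90 min; longest is 90.

90 minutes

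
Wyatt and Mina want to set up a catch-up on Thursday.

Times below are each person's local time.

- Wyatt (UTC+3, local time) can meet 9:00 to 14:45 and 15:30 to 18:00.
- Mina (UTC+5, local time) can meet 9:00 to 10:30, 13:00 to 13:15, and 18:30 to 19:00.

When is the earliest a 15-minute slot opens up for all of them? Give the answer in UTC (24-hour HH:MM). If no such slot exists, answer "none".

08:00

Wyatt → UTC: 06:00–11:45, 12:30–15:00.
Mina → UTC: 04:00–05:30, 08:00–08:15, 13:30–14:00.
Wyatt ∩ Mina: 08:00–08:15, 13:30–14:00.
Windows ≥ 15 min: 08:00–08:15, 13:30–14:00.
Earliest such window starts at 08:00.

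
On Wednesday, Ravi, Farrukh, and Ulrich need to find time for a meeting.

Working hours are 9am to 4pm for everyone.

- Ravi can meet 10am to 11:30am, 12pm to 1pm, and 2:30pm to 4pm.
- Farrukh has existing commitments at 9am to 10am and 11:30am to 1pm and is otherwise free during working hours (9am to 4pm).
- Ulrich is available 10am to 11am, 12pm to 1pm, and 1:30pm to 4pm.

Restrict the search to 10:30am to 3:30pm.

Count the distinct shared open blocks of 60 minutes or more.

Farrukh free within 09:00–16:00: 10:00–11:30, 13:00–16:00.
Ravi ∩ Farrukh: 10:00–11:30, 14:30–16:00.
Ravi ∩ Farrukh ∩ Ulrich: 10:00–11:00, 14:30–16:00.
Restricted to 10:30–15:30: 10:30–11:00, 14:30–15:30.
Windows ≥ 60 min: 14:30–15:30.
That's 1 window.

1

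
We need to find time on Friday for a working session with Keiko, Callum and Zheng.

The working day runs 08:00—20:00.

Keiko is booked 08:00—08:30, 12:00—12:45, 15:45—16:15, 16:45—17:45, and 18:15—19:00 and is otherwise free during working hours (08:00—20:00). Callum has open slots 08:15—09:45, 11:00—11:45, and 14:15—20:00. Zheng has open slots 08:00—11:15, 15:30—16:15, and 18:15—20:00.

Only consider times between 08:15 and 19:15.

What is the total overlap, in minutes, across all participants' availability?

120 minutes

Keiko free within 08:00–20:00: 08:30–12:00, 12:45–15:45, 16:15–16:45, 17:45–18:15, 19:00–20:00.
Keiko ∩ Callum: 08:30–09:45, 11:00–11:45, 14:15–15:45, 16:15–16:45, 17:45–18:15, 19:00–20:00.
Keiko ∩ Callum ∩ Zheng: 08:30–09:45, 11:00–11:15, 15:30–15:45, 19:00–20:00.
Restricted to 08:15–19:15: 08:30–09:45, 11:00–11:15, 15:30–15:45, 19:00–19:15.
Total common minutes: 75 + 15 + 15 + 15 = 120.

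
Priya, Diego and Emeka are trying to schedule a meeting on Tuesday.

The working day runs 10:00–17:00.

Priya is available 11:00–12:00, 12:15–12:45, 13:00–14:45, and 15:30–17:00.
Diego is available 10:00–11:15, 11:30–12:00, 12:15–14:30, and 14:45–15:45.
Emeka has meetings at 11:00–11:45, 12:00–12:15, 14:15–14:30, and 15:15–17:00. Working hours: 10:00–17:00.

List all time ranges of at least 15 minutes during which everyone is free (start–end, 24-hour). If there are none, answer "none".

Emeka free within 10:00–17:00: 10:00–11:00, 11:45–12:00, 12:15–14:15, 14:30–15:15.
Priya ∩ Diego: 11:00–11:15, 11:30–12:00, 12:15–12:45, 13:00–14:30, 15:30–15:45.
Priya ∩ Diego ∩ Emeka: 11:45–12:00, 12:15–12:45, 13:00–14:15.
Windows ≥ 15 min: 11:45–12:00, 12:15–12:45, 13:00–14:15.

11:45–12:00, 12:15–12:45, 13:00–14:15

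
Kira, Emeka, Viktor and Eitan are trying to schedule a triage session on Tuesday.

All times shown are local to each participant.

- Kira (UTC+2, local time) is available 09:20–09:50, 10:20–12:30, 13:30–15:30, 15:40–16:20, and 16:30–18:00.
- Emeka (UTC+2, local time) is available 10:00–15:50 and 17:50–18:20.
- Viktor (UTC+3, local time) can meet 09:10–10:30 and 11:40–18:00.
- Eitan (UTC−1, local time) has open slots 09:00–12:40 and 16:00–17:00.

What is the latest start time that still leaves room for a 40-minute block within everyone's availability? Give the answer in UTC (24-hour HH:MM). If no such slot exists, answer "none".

12:50

Kira → UTC: 07:20–07:50, 08:20–10:30, 11:30–13:30, 13:40–14:20, 14:30–16:00.
Emeka → UTC: 08:00–13:50, 15:50–16:20.
Viktor → UTC: 06:10–07:30, 08:40–15:00.
Eitan → UTC: 10:00–13:40, 17:00–18:00.
Kira ∩ Emeka: 08:20–10:30, 11:30–13:30, 13:40–13:50, 15:50–16:00.
Kira ∩ Emeka ∩ Viktor: 08:40–10:30, 11:30–13:30, 13:40–13:50.
Kira ∩ Emeka ∩ Viktor ∩ Eitan: 10:00–10:30, 11:30–13:30.
Windows ≥ 40 min: 11:30–13:30.
Latest start in the last window 11:30–13:30 is 13:30 − 40 min = 12:50.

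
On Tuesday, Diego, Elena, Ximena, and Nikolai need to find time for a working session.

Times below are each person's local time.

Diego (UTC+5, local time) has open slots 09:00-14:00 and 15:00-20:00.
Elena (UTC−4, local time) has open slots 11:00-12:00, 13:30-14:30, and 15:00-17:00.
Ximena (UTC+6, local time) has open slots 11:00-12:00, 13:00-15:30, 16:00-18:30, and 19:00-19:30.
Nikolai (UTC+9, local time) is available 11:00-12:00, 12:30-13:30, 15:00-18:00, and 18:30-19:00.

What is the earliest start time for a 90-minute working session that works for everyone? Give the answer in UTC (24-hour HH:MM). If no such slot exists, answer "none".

Diego → UTC: 04:00–09:00, 10:00–15:00.
Elena → UTC: 15:00–16:00, 17:30–18:30, 19:00–21:00.
Ximena → UTC: 05:00–06:00, 07:00–09:30, 10:00–12:30, 13:00–13:30.
Nikolai → UTC: 02:00–03:00, 03:30–04:30, 06:00–09:00, 09:30–10:00.
Diego ∩ Elena: (none).
Diego ∩ Elena ∩ Ximena: (none).
Diego ∩ Elena ∩ Ximena ∩ Nikolai: (none).
Windows ≥ 90 min: (none).

none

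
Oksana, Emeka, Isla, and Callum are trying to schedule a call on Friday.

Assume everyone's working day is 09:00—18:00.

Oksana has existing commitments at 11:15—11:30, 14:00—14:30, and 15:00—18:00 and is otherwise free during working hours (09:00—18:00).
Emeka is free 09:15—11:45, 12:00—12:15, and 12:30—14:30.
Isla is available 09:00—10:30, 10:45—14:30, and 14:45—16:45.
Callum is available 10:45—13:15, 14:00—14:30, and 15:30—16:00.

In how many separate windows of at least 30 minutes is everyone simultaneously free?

2

Oksana free within 09:00–18:00: 09:00–11:15, 11:30–14:00, 14:30–15:00.
Oksana ∩ Emeka: 09:15–11:15, 11:30–11:45, 12:00–12:15, 12:30–14:00.
Oksana ∩ Emeka ∩ Isla: 09:15–10:30, 10:45–11:15, 11:30–11:45, 12:00–12:15, 12:30–14:00.
Oksana ∩ Emeka ∩ Isla ∩ Callum: 10:45–11:15, 11:30–11:45, 12:00–12:15, 12:30–13:15.
Windows ≥ 30 min: 10:45–11:15, 12:30–13:15.
That's 2 windows.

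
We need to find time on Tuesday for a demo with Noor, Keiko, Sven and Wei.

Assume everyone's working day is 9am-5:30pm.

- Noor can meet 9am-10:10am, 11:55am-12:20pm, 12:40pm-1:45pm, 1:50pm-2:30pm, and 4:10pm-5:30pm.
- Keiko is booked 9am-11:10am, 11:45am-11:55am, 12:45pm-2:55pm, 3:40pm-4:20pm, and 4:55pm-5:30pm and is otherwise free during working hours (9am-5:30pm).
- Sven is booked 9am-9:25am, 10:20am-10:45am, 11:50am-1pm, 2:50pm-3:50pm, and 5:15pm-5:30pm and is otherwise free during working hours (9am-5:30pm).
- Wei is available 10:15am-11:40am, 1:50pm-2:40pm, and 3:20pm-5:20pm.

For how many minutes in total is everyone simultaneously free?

35 minutes

Keiko free within 09:00–17:30: 11:10–11:45, 11:55–12:45, 14:55–15:40, 16:20–16:55.
Sven free within 09:00–17:30: 09:25–10:20, 10:45–11:50, 13:00–14:50, 15:50–17:15.
Noor ∩ Keiko: 11:55–12:20, 12:40–12:45, 16:20–16:55.
Noor ∩ Keiko ∩ Sven: 16:20–16:55.
Noor ∩ Keiko ∩ Sven ∩ Wei: 16:20–16:55.
Total common minutes: 35.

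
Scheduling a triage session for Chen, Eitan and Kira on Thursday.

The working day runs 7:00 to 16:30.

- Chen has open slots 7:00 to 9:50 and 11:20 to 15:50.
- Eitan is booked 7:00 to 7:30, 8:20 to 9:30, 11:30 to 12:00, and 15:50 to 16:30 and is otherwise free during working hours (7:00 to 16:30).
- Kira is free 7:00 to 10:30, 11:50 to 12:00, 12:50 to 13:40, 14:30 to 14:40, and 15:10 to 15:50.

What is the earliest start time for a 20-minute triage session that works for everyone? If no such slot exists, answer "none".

Eitan free within 07:00–16:30: 07:30–08:20, 09:30–11:30, 12:00–15:50.
Chen ∩ Eitan: 07:30–08:20, 09:30–09:50, 11:20–11:30, 12:00–15:50.
Chen ∩ Eitan ∩ Kira: 07:30–08:20, 09:30–09:50, 12:50–13:40, 14:30–14:40, 15:10–15:50.
Windows ≥ 20 min: 07:30–08:20, 09:30–09:50, 12:50–13:40, 15:10–15:50.
Earliest such window starts at 07:30.

07:30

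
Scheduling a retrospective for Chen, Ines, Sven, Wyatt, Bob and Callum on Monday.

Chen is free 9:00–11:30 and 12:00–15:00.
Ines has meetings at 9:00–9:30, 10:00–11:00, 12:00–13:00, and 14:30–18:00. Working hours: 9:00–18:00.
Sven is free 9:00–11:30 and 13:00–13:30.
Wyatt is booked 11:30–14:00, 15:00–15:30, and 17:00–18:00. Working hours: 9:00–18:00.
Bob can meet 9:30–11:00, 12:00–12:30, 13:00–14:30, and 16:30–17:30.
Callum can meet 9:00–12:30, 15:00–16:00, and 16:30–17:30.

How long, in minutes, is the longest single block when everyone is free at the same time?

30 minutes

Ines free within 09:00–18:00: 09:30–10:00, 11:00–12:00, 13:00–14:30.
Wyatt free within 09:00–18:00: 09:00–11:30, 14:00–15:00, 15:30–17:00.
Chen ∩ Ines: 09:30–10:00, 11:00–11:30, 13:00–14:30.
Chen ∩ Ines ∩ Sven: 09:30–10:00, 11:00–11:30, 13:00–13:30.
Chen ∩ Ines ∩ Sven ∩ Wyatt: 09:30–10:00, 11:00–11:30.
Chen ∩ Ines ∩ Sven ∩ Wyatt ∩ Bob: 09:30–10:00.
Chen ∩ Ines ∩ Sven ∩ Wyatt ∩ Bob ∩ Callum: 09:30–10:00.
Single common window of 30 minutes.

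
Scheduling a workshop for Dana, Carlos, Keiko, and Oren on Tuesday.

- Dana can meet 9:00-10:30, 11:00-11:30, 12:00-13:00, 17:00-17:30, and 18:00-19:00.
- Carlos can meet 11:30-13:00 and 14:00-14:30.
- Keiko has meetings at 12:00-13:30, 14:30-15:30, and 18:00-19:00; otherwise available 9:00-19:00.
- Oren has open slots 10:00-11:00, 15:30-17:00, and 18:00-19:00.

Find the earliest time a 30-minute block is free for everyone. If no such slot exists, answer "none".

none

Keiko free within 09:00–19:00: 09:00–12:00, 13:30–14:30, 15:30–18:00.
Dana ∩ Carlos: 12:00–13:00.
Dana ∩ Carlos ∩ Keiko: (none).
Dana ∩ Carlos ∩ Keiko ∩ Oren: (none).
Windows ≥ 30 min: (none).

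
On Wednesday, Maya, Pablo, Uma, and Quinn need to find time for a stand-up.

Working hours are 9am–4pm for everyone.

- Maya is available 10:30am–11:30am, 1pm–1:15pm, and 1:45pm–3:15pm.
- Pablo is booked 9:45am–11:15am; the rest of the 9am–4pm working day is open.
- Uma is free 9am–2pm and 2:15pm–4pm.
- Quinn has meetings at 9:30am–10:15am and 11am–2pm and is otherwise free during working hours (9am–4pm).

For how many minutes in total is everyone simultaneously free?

Pablo free within 09:00–16:00: 09:00–09:45, 11:15–16:00.
Quinn free within 09:00–16:00: 09:00–09:30, 10:15–11:00, 14:00–16:00.
Maya ∩ Pablo: 11:15–11:30, 13:00–13:15, 13:45–15:15.
Maya ∩ Pablo ∩ Uma: 11:15–11:30, 13:00–13:15, 13:45–14:00, 14:15–15:15.
Maya ∩ Pablo ∩ Uma ∩ Quinn: 14:15–15:15.
Total common minutes: 60.

60 minutes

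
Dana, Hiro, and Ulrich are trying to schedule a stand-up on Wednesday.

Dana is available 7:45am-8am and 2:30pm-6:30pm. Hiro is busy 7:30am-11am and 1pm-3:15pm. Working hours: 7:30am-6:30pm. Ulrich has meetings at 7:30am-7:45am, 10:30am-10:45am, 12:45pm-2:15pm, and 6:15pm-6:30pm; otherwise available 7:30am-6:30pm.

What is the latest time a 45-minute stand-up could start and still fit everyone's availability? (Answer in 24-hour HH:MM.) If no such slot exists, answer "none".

Hiro free within 07:30–18:30: 11:00–13:00, 15:15–18:30.
Ulrich free within 07:30–18:30: 07:45–10:30, 10:45–12:45, 14:15–18:15.
Dana ∩ Hiro: 15:15–18:30.
Dana ∩ Hiro ∩ Ulrich: 15:15–18:15.
Windows ≥ 45 min: 15:15–18:15.
Latest start in the last window 15:15–18:15 is 18:15 − 45 min = 17:30.

17:30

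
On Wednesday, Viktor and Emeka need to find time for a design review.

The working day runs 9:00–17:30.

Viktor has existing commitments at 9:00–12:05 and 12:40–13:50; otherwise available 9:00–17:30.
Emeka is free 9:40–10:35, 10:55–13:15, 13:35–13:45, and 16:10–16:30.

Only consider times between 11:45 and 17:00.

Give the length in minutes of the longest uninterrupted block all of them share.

Viktor free within 09:00–17:30: 12:05–12:40, 13:50–17:30.
Viktor ∩ Emeka: 12:05–12:40, 16:10–16:30.
Restricted to 11:45–17:00: 12:05–12:40, 16:10–16:30.
Common window lengths: 35, 20 min; longest is 35.

35 minutes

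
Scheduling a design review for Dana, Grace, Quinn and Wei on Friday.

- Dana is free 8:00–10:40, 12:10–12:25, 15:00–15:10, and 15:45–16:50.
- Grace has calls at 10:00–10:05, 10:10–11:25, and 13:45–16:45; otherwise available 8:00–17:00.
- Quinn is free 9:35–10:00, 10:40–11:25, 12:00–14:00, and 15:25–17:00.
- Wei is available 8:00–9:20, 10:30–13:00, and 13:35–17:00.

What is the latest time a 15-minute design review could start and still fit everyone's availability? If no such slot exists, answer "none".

12:10

Grace free within 08:00–17:00: 08:00–10:00, 10:05–10:10, 11:25–13:45, 16:45–17:00.
Dana ∩ Grace: 08:00–10:00, 10:05–10:10, 12:10–12:25, 16:45–16:50.
Dana ∩ Grace ∩ Quinn: 09:35–10:00, 12:10–12:25, 16:45–16:50.
Dana ∩ Grace ∩ Quinn ∩ Wei: 12:10–12:25, 16:45–16:50.
Windows ≥ 15 min: 12:10–12:25.
Latest start in the last window 12:10–12:25 is 12:25 − 15 min = 12:10.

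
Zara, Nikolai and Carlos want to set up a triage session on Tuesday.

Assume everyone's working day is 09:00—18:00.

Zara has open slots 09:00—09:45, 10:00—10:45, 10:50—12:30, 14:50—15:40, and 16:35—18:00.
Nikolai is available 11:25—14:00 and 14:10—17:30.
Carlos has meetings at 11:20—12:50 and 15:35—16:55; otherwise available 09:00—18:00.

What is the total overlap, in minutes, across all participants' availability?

80 minutes

Carlos free within 09:00–18:00: 09:00–11:20, 12:50–15:35, 16:55–18:00.
Zara ∩ Nikolai: 11:25–12:30, 14:50–15:40, 16:35–17:30.
Zara ∩ Nikolai ∩ Carlos: 14:50–15:35, 16:55–17:30.
Total common minutes: 45 + 35 = 80.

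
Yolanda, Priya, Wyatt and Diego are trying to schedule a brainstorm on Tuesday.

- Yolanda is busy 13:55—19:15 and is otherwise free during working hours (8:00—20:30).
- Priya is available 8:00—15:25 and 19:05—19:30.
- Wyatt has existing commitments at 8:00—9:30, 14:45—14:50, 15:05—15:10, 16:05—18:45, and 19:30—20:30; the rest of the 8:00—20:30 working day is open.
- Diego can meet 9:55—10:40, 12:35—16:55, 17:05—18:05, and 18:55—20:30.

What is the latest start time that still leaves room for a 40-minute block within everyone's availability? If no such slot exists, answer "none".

Yolanda free within 08:00–20:30: 08:00–13:55, 19:15–20:30.
Wyatt free within 08:00–20:30: 09:30–14:45, 14:50–15:05, 15:10–16:05, 18:45–19:30.
Yolanda ∩ Priya: 08:00–13:55, 19:15–19:30.
Yolanda ∩ Priya ∩ Wyatt: 09:30–13:55, 19:15–19:30.
Yolanda ∩ Priya ∩ Wyatt ∩ Diego: 09:55–10:40, 12:35–13:55, 19:15–19:30.
Windows ≥ 40 min: 09:55–10:40, 12:35–13:55.
Latest start in the last window 12:35–13:55 is 13:55 − 40 min = 13:15.

13:15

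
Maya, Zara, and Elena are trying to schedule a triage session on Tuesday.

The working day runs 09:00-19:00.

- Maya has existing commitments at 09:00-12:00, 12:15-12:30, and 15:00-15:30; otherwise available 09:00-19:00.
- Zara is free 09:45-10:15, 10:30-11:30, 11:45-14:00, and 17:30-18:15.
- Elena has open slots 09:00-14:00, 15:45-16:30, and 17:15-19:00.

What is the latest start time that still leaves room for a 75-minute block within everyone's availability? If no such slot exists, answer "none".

12:45

Maya free within 09:00–19:00: 12:00–12:15, 12:30–15:00, 15:30–19:00.
Maya ∩ Zara: 12:00–12:15, 12:30–14:00, 17:30–18:15.
Maya ∩ Zara ∩ Elena: 12:00–12:15, 12:30–14:00, 17:30–18:15.
Windows ≥ 75 min: 12:30–14:00.
Latest start in the last window 12:30–14:00 is 14:00 − 75 min = 12:45.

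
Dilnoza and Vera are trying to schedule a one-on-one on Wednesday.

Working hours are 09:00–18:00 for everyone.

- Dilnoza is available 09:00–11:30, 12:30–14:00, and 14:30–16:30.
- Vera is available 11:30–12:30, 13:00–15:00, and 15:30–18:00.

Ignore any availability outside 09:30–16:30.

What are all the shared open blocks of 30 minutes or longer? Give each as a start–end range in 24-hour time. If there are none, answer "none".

Dilnoza ∩ Vera: 13:00–14:00, 14:30–15:00, 15:30–16:30.
Restricted to 09:30–16:30: 13:00–14:00, 14:30–15:00, 15:30–16:30.
Windows ≥ 30 min: 13:00–14:00, 14:30–15:00, 15:30–16:30.

13:00–14:00, 14:30–15:00, 15:30–16:30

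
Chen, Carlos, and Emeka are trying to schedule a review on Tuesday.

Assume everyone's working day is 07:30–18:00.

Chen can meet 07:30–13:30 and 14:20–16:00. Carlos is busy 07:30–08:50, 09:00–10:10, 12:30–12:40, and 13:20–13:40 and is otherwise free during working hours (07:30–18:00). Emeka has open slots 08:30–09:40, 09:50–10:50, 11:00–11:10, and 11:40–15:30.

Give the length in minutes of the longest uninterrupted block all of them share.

70 minutes

Carlos free within 07:30–18:00: 08:50–09:00, 10:10–12:30, 12:40–13:20, 13:40–18:00.
Chen ∩ Carlos: 08:50–09:00, 10:10–12:30, 12:40–13:20, 14:20–16:00.
Chen ∩ Carlos ∩ Emeka: 08:50–09:00, 10:10–10:50, 11:00–11:10, 11:40–12:30, 12:40–13:20, 14:20–15:30.
Common window lengths: 10, 40, 10, 50, 40, 70 min; longest is 70.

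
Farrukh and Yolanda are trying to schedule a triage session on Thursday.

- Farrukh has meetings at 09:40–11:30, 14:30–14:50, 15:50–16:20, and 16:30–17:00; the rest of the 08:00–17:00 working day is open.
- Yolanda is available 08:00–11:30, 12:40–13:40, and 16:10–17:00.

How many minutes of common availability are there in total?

170 minutes

Farrukh free within 08:00–17:00: 08:00–09:40, 11:30–14:30, 14:50–15:50, 16:20–16:30.
Farrukh ∩ Yolanda: 08:00–09:40, 12:40–13:40, 16:20–16:30.
Total common minutes: 100 + 60 + 10 = 170.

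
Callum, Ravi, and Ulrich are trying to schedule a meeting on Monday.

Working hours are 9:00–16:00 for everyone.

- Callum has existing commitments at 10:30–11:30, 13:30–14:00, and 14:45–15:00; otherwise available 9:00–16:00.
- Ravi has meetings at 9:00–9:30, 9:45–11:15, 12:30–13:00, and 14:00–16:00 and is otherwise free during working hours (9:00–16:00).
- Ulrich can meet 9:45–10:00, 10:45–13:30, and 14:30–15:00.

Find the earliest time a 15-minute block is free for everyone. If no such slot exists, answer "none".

Callum free within 09:00–16:00: 09:00–10:30, 11:30–13:30, 14:00–14:45, 15:00–16:00.
Ravi free within 09:00–16:00: 09:30–09:45, 11:15–12:30, 13:00–14:00.
Callum ∩ Ravi: 09:30–09:45, 11:30–12:30, 13:00–13:30.
Callum ∩ Ravi ∩ Ulrich: 11:30–12:30, 13:00–13:30.
Windows ≥ 15 min: 11:30–12:30, 13:00–13:30.
Earliest such window starts at 11:30.

11:30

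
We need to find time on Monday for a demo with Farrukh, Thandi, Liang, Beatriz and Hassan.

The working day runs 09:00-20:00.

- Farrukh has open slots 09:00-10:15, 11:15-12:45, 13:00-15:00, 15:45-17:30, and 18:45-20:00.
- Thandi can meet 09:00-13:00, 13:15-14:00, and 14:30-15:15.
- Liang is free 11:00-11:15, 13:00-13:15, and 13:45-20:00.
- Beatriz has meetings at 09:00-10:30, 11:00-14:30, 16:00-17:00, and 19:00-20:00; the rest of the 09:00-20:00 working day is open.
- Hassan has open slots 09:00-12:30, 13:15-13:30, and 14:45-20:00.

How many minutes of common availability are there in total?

Beatriz free within 09:00–20:00: 10:30–11:00, 14:30–16:00, 17:00–19:00.
Farrukh ∩ Thandi: 09:00–10:15, 11:15–12:45, 13:15–14:00, 14:30–15:00.
Farrukh ∩ Thandi ∩ Liang: 13:45–14:00, 14:30–15:00.
Farrukh ∩ Thandi ∩ Liang ∩ Beatriz: 14:30–15:00.
Farrukh ∩ Thandi ∩ Liang ∩ Beatriz ∩ Hassan: 14:45–15:00.
Total common minutes: 15.

15 minutes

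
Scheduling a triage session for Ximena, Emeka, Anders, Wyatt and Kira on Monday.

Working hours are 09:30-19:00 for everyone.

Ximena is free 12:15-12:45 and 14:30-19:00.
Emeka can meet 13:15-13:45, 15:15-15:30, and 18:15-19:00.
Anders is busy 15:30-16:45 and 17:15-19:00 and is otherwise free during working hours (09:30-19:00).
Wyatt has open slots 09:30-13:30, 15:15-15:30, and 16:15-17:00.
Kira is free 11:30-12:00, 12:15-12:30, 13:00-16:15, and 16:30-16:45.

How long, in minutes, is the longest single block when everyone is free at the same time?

15 minutes

Anders free within 09:30–19:00: 09:30–15:30, 16:45–17:15.
Ximena ∩ Emeka: 15:15–15:30, 18:15–19:00.
Ximena ∩ Emeka ∩ Anders: 15:15–15:30.
Ximena ∩ Emeka ∩ Anders ∩ Wyatt: 15:15–15:30.
Ximena ∩ Emeka ∩ Anders ∩ Wyatt ∩ Kira: 15:15–15:30.
Single common window of 15 minutes.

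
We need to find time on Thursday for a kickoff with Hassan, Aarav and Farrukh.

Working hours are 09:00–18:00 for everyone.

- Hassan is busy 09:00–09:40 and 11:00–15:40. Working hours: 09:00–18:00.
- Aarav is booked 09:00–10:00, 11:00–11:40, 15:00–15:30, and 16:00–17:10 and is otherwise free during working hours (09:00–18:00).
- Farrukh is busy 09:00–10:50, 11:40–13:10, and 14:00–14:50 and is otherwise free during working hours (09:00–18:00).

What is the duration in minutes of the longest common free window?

Hassan free within 09:00–18:00: 09:40–11:00, 15:40–18:00.
Aarav free within 09:00–18:00: 10:00–11:00, 11:40–15:00, 15:30–16:00, 17:10–18:00.
Farrukh free within 09:00–18:00: 10:50–11:40, 13:10–14:00, 14:50–18:00.
Hassan ∩ Aarav: 10:00–11:00, 15:40–16:00, 17:10–18:00.
Hassan ∩ Aarav ∩ Farrukh: 10:50–11:00, 15:40–16:00, 17:10–18:00.
Common window lengths: 10, 20, 50 min; longest is 50.

50 minutes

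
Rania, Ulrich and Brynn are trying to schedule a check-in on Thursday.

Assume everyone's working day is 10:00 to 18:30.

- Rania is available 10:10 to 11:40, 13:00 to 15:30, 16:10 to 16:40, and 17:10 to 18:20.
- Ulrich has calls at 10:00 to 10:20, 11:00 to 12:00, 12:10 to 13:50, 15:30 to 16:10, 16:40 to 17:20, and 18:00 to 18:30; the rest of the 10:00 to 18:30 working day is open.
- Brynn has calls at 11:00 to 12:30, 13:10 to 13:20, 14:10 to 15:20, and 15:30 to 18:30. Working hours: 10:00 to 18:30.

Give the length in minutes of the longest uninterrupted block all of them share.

40 minutes

Ulrich free within 10:00–18:30: 10:20–11:00, 12:00–12:10, 13:50–15:30, 16:10–16:40, 17:20–18:00.
Brynn free within 10:00–18:30: 10:00–11:00, 12:30–13:10, 13:20–14:10, 15:20–15:30.
Rania ∩ Ulrich: 10:20–11:00, 13:50–15:30, 16:10–16:40, 17:20–18:00.
Rania ∩ Ulrich ∩ Brynn: 10:20–11:00, 13:50–14:10, 15:20–15:30.
Common window lengths: 40, 20, 10 min; longest is 40.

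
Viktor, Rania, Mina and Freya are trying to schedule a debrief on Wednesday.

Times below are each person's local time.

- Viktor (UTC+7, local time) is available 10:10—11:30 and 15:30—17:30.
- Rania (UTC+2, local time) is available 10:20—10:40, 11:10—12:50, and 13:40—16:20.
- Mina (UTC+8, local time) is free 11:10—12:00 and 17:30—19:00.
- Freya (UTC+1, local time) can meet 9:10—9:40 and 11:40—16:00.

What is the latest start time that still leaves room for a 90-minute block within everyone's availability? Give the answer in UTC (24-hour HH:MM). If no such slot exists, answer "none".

none

Viktor → UTC: 03:10–04:30, 08:30–10:30.
Rania → UTC: 08:20–08:40, 09:10–10:50, 11:40–14:20.
Mina → UTC: 03:10–04:00, 09:30–11:00.
Freya → UTC: 08:10–08:40, 10:40–15:00.
Viktor ∩ Rania: 08:30–08:40, 09:10–10:30.
Viktor ∩ Rania ∩ Mina: 09:30–10:30.
Viktor ∩ Rania ∩ Mina ∩ Freya: (none).
Windows ≥ 90 min: (none).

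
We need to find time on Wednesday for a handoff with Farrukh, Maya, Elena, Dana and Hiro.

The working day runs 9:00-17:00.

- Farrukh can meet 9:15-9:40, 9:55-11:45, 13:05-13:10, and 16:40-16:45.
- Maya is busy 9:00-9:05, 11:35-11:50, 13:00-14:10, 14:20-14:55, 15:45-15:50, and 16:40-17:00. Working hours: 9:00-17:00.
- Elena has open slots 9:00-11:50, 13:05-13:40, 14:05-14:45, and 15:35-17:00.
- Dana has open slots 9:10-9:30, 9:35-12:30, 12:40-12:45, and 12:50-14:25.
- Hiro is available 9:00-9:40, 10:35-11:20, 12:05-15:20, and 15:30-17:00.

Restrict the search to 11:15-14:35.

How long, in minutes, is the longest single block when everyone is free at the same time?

Maya free within 09:00–17:00: 09:05–11:35, 11:50–13:00, 14:10–14:20, 14:55–15:45, 15:50–16:40.
Farrukh ∩ Maya: 09:15–09:40, 09:55–11:35.
Farrukh ∩ Maya ∩ Elena: 09:15–09:40, 09:55–11:35.
Farrukh ∩ Maya ∩ Elena ∩ Dana: 09:15–09:30, 09:35–09:40, 09:55–11:35.
Farrukh ∩ Maya ∩ Elena ∩ Dana ∩ Hiro: 09:15–09:30, 09:35–09:40, 10:35–11:20.
Restricted to 11:15–14:35: 11:15–11:20.
Single common window of 5 minutes.

5 minutes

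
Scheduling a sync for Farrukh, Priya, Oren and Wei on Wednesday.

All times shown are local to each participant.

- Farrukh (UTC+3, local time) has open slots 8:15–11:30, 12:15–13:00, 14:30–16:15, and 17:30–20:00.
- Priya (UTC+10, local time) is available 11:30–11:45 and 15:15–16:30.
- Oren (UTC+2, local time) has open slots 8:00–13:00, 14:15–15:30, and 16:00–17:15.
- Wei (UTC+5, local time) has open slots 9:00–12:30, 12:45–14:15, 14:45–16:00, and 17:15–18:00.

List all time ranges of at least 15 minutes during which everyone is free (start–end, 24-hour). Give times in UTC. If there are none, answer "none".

06:00–06:30

Farrukh → UTC: 05:15–08:30, 09:15–10:00, 11:30–13:15, 14:30–17:00.
Priya → UTC: 01:30–01:45, 05:15–06:30.
Oren → UTC: 06:00–11:00, 12:15–13:30, 14:00–15:15.
Wei → UTC: 04:00–07:30, 07:45–09:15, 09:45–11:00, 12:15–13:00.
Farrukh ∩ Priya: 05:15–06:30.
Farrukh ∩ Priya ∩ Oren: 06:00–06:30.
Farrukh ∩ Priya ∩ Oren ∩ Wei: 06:00–06:30.
Windows ≥ 15 min: 06:00–06:30.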